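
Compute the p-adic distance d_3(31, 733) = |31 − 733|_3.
d_3(31, 733) = 1/27

Step 1 — x − y = 31 − 733 = -702. Step 2 — v_3(-702) = 3 (factor: -702 = −(3^3 · 26); the sign does not affect v_p). Step 3 — |x − y|_3 = 3^{-3} = 1/27.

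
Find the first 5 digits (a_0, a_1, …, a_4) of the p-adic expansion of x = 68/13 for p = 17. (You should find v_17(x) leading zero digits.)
(a_0, …, a_4) = (0, 16, 3, 5, 1)

v_17(68/13) = 1, so a_0 = ... = a_0 = 0. Factor out: x = 17^1 · u with u = 4/13 a unit in ℤ_17. Expand u iteratively via a_{v+i} = u_i mod 17, u_{i+1} = (u_i − a_{v+i})/17:
  u_0 = 4/13;  a_1 = 16;  u_1 = (u_0 − 16)/17 = -12/13
  u_1 = -12/13;  a_2 = 3;  u_2 = (u_1 − 3)/17 = -3/13
  u_2 = -3/13;  a_3 = 5;  u_3 = (u_2 − 5)/17 = -4/13
  u_3 = -4/13;  a_4 = 1;  u_4 = (u_3 − 1)/17 = -1/13
Digits: (0, 16, 3, 5, 1).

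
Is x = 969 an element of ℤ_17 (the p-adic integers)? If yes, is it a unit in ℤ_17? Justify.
x ∈ ℤ_17 but not a unit; v_17(x) = 1 > 0

ℤ_17 = {x ∈ ℚ_17 : v_17(x) ≥ 0} and ℤ_17^× = {x ∈ ℤ_17 : v_17(x) = 0}. Here v_17(969) = v_17(num) − v_17(den) = 1; compare against these criteria.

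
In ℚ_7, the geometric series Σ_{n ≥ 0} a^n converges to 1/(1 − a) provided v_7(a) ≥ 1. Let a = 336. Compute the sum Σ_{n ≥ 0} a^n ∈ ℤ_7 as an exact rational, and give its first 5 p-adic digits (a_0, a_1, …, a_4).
Σ a^n = 1/(1 − a) = -1/335;  first 5 digits = (1, 6, 0, 0, 6)

v_7(a) = 1 ≥ 1, so the series converges in ℤ_7 to 1/(1 − a) = 1/(1 − 336) = -1/335. Expand this rational in ℤ_7: compute digits iteratively via d_i = x_i mod 7, x_{i+1} = (x_i − d_i)/7. The first 5 digits are (1, 6, 0, 0, 6).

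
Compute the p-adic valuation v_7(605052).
v_7(605052) = 5

v_7(n) is the largest exponent k such that 7^k divides n. Factor out: 605052 = 7^5 · 36. (Sign doesn't affect v_p.) So v_7(605052) = 5.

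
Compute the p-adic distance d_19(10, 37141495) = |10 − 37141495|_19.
d_19(10, 37141495) = 1/2476099

Step 1 — x − y = 10 − 37141495 = -37141485. Step 2 — v_19(-37141485) = 5 (factor: -37141485 = −(19^5 · 15); the sign does not affect v_p). Step 3 — |x − y|_19 = 19^{-5} = 1/2476099.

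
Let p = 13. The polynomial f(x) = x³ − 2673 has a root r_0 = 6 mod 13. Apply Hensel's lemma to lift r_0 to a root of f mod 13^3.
r_2 = 240 (mod 2197)

Hensel: r_{i+1} = r_i − f(r_i)/f′(r_i) mod 13^{i+2}, where f′(x) = 3x². Iterate:
  r_0 = 6 (mod 13)
  r_1 = 71 (mod 169)
  r_2 = 240 (mod 2197)
Final: r = 240 with f(r) ≡ 0 mod 13^3.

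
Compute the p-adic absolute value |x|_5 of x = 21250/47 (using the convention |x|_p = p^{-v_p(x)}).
|21250/47|_5 = 1/625

Step 1 — compute v_5(x) by factoring powers of 5 out of the numerator and denominator: v_5(21250/47) = 4. Step 2 — apply |x|_p = p^{-v_p(x)} = 5^{-4} = 1/625.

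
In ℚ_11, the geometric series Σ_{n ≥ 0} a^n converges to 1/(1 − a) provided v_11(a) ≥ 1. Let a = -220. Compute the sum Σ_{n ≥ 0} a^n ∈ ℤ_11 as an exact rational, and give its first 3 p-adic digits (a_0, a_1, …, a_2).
Σ a^n = 1/(1 − a) = 1/221;  first 3 digits = (1, 2, 2)

v_11(a) = 1 ≥ 1, so the series converges in ℤ_11 to 1/(1 − a) = 1/(1 − (-220)) = 1/221. Expand this rational in ℤ_11: compute digits iteratively via d_i = x_i mod 11, x_{i+1} = (x_i − d_i)/11. The first 3 digits are (1, 2, 2).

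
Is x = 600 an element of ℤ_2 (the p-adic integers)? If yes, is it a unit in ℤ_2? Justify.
x ∈ ℤ_2 but not a unit; v_2(x) = 3 > 0

ℤ_2 = {x ∈ ℚ_2 : v_2(x) ≥ 0} and ℤ_2^× = {x ∈ ℤ_2 : v_2(x) = 0}. Here v_2(600) = v_2(num) − v_2(den) = 3; compare against these criteria.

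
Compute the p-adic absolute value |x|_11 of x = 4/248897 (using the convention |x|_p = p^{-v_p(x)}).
|4/248897|_11 = 14641

Step 1 — compute v_11(x) by factoring powers of 11 out of the numerator and denominator: v_11(4/248897) = -4. Step 2 — apply |x|_p = p^{-v_p(x)} = 11^{4} = 14641.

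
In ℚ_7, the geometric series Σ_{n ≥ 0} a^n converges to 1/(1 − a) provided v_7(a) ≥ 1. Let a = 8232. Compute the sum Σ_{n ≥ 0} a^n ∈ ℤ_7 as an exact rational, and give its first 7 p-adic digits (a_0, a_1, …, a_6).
Σ a^n = 1/(1 − a) = -1/8231;  first 7 digits = (1, 0, 0, 3, 3, 0, 2)

v_7(a) = 3 ≥ 1, so the series converges in ℤ_7 to 1/(1 − a) = 1/(1 − 8232) = -1/8231. Expand this rational in ℤ_7: compute digits iteratively via d_i = x_i mod 7, x_{i+1} = (x_i − d_i)/7. The first 7 digits are (1, 0, 0, 3, 3, 0, 2).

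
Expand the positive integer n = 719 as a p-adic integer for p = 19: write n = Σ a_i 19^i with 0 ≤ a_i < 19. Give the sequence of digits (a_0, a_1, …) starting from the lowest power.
(a_0, a_1, …) = (16, 18, 1)

Repeated division by 19 gives the digits low-to-high: 719 = 16 + 18·19^1 + 1·19^2. Digit sequence: (16, 18, 1).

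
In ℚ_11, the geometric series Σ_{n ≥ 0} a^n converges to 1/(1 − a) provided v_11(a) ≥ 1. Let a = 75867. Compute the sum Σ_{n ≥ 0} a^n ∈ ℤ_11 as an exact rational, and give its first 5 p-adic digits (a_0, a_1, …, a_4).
Σ a^n = 1/(1 − a) = -1/75866;  first 5 digits = (1, 0, 0, 2, 5)

v_11(a) = 3 ≥ 1, so the series converges in ℤ_11 to 1/(1 − a) = 1/(1 − 75867) = -1/75866. Expand this rational in ℤ_11: compute digits iteratively via d_i = x_i mod 11, x_{i+1} = (x_i − d_i)/11. The first 5 digits are (1, 0, 0, 2, 5).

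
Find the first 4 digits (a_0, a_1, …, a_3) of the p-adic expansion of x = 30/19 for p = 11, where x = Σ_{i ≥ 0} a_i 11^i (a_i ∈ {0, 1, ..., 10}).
(a_0, …, a_3) = (1, 7, 4, 10)

v_11(30/19) = 0 (numerator and denominator both coprime to 11), so x ∈ ℤ_11^×. Compute digits iteratively via a_i = x_i mod 11, x_{i+1} = (x_i − a_i)/11, with x_0 = x:
  x_0 = 30/19;  a_0 = 1;  x_1 = (x_0 − 1)/11 = 1/19
  x_1 = 1/19;  a_1 = 7;  x_2 = (x_1 − 7)/11 = -12/19
  x_2 = -12/19;  a_2 = 4;  x_3 = (x_2 − 4)/11 = -8/19
  x_3 = -8/19;  a_3 = 10;  x_4 = (x_3 − 10)/11 = -18/19
Digits: (1, 7, 4, 10).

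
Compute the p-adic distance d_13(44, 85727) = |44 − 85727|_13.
d_13(44, 85727) = 1/28561

Step 1 — x − y = 44 − 85727 = -85683. Step 2 — v_13(-85683) = 4 (factor: -85683 = −(13^4 · 3); the sign does not affect v_p). Step 3 — |x − y|_13 = 13^{-4} = 1/28561.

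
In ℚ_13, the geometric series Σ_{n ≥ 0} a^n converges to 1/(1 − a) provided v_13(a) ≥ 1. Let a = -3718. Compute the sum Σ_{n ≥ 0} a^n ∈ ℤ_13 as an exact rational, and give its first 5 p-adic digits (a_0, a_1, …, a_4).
Σ a^n = 1/(1 − a) = 1/3719;  first 5 digits = (1, 0, 4, 11, 2)

v_13(a) = 2 ≥ 1, so the series converges in ℤ_13 to 1/(1 − a) = 1/(1 − (-3718)) = 1/3719. Expand this rational in ℤ_13: compute digits iteratively via d_i = x_i mod 13, x_{i+1} = (x_i − d_i)/13. The first 5 digits are (1, 0, 4, 11, 2).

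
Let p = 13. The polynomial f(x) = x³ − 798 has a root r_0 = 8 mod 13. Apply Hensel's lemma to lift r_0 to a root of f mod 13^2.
r_1 = 138 (mod 169)

Hensel: r_{i+1} = r_i − f(r_i)/f′(r_i) mod 13^{i+2}, where f′(x) = 3x². Iterate:
  r_0 = 8 (mod 13)
  r_1 = 138 (mod 169)
Final: r = 138 with f(r) ≡ 0 mod 13^2.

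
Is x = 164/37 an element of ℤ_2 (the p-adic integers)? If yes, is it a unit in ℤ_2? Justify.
x ∈ ℤ_2 but not a unit; v_2(x) = 2 > 0

ℤ_2 = {x ∈ ℚ_2 : v_2(x) ≥ 0} and ℤ_2^× = {x ∈ ℤ_2 : v_2(x) = 0}. Here v_2(164/37) = v_2(num) − v_2(den) = 2; compare against these criteria.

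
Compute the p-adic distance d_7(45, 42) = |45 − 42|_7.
d_7(45, 42) = 1

Step 1 — x − y = 45 − 42 = 3. Step 2 — v_7(3) = 0 (factor: 3 = (7^0 · 3); the sign does not affect v_p). Step 3 — |x − y|_7 = 7^{0} = 1.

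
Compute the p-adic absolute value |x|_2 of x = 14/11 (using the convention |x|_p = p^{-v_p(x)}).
|14/11|_2 = 1/2

Step 1 — compute v_2(x) by factoring powers of 2 out of the numerator and denominator: v_2(14/11) = 1. Step 2 — apply |x|_p = p^{-v_p(x)} = 2^{-1} = 1/2.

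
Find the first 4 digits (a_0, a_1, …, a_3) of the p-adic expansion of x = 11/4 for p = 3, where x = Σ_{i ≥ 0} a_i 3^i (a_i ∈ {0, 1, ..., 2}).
(a_0, …, a_3) = (2, 1, 2, 0)

v_3(11/4) = 0 (numerator and denominator both coprime to 3), so x ∈ ℤ_3^×. Compute digits iteratively via a_i = x_i mod 3, x_{i+1} = (x_i − a_i)/3, with x_0 = x:
  x_0 = 11/4;  a_0 = 2;  x_1 = (x_0 − 2)/3 = 1/4
  x_1 = 1/4;  a_1 = 1;  x_2 = (x_1 − 1)/3 = -1/4
  x_2 = -1/4;  a_2 = 2;  x_3 = (x_2 − 2)/3 = -3/4
  x_3 = -3/4;  a_3 = 0;  x_4 = (x_3 − 0)/3 = -1/4
Digits: (2, 1, 2, 0).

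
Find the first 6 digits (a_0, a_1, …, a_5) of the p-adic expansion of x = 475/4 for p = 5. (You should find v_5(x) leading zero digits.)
(a_0, …, a_5) = (0, 0, 1, 2, 1, 1)

v_5(475/4) = 2, so a_0 = ... = a_1 = 0. Factor out: x = 5^2 · u with u = 19/4 a unit in ℤ_5. Expand u iteratively via a_{v+i} = u_i mod 5, u_{i+1} = (u_i − a_{v+i})/5:
  u_0 = 19/4;  a_2 = 1;  u_1 = (u_0 − 1)/5 = 3/4
  u_1 = 3/4;  a_3 = 2;  u_2 = (u_1 − 2)/5 = -1/4
  u_2 = -1/4;  a_4 = 1;  u_3 = (u_2 − 1)/5 = -1/4
  u_3 = -1/4;  a_5 = 1;  u_4 = (u_3 − 1)/5 = -1/4
Digits: (0, 0, 1, 2, 1, 1).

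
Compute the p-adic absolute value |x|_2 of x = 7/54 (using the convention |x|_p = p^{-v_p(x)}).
|7/54|_2 = 2

Step 1 — compute v_2(x) by factoring powers of 2 out of the numerator and denominator: v_2(7/54) = -1. Step 2 — apply |x|_p = p^{-v_p(x)} = 2^{1} = 2.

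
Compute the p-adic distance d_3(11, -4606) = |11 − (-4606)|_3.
d_3(11, -4606) = 1/243

Step 1 — x − y = 11 − (-4606) = 4617. Step 2 — v_3(4617) = 5 (factor: 4617 = (3^5 · 19); the sign does not affect v_p). Step 3 — |x − y|_3 = 3^{-5} = 1/243.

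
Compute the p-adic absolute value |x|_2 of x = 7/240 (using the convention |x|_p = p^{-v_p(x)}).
|7/240|_2 = 16

Step 1 — compute v_2(x) by factoring powers of 2 out of the numerator and denominator: v_2(7/240) = -4. Step 2 — apply |x|_p = p^{-v_p(x)} = 2^{4} = 16.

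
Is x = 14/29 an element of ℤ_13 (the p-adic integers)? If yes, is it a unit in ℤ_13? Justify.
x ∈ ℤ_13^× (unit); v_13(x) = 0

ℤ_13 = {x ∈ ℚ_13 : v_13(x) ≥ 0} and ℤ_13^× = {x ∈ ℤ_13 : v_13(x) = 0}. Here v_13(14/29) = v_13(num) − v_13(den) = 0; compare against these criteria.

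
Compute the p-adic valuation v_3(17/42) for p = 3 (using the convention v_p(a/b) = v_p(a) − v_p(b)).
v_3(17/42) = -1

Factor powers of 3 from the numerator and denominator of the reduced fraction: 17 = 3^0 · 17 and 42 = 3^1 · 14. Apply v_p(a/b) = v_p(a) − v_p(b): v_3(17/42) = 0 − 1 = -1.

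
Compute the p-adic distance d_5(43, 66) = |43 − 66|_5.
d_5(43, 66) = 1

Step 1 — x − y = 43 − 66 = -23. Step 2 — v_5(-23) = 0 (factor: -23 = −(5^0 · 23); the sign does not affect v_p). Step 3 — |x − y|_5 = 5^{0} = 1.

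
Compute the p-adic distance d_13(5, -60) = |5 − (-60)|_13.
d_13(5, -60) = 1/13

Step 1 — x − y = 5 − (-60) = 65. Step 2 — v_13(65) = 1 (factor: 65 = (13^1 · 5); the sign does not affect v_p). Step 3 — |x − y|_13 = 13^{-1} = 1/13.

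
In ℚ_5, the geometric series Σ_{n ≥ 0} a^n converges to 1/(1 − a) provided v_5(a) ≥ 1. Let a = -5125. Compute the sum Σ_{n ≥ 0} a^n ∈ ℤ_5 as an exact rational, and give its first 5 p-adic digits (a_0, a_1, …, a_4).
Σ a^n = 1/(1 − a) = 1/5126;  first 5 digits = (1, 0, 0, 4, 1)

v_5(a) = 3 ≥ 1, so the series converges in ℤ_5 to 1/(1 − a) = 1/(1 − (-5125)) = 1/5126. Expand this rational in ℤ_5: compute digits iteratively via d_i = x_i mod 5, x_{i+1} = (x_i − d_i)/5. The first 5 digits are (1, 0, 0, 4, 1).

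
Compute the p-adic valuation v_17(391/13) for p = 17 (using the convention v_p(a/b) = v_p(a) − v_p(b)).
v_17(391/13) = 1

Factor powers of 17 from the numerator and denominator of the reduced fraction: 391 = 17^1 · 23 and 13 = 17^0 · 13. Apply v_p(a/b) = v_p(a) − v_p(b): v_17(391/13) = 1 − 0 = 1.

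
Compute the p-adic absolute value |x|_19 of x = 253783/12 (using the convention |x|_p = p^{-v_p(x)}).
|253783/12|_19 = 1/6859

Step 1 — compute v_19(x) by factoring powers of 19 out of the numerator and denominator: v_19(253783/12) = 3. Step 2 — apply |x|_p = p^{-v_p(x)} = 19^{-3} = 1/6859.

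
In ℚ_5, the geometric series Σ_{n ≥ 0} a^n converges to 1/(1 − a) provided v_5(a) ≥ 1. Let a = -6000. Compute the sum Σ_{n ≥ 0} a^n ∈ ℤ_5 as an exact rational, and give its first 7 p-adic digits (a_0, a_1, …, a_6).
Σ a^n = 1/(1 − a) = 1/6001;  first 7 digits = (1, 0, 0, 2, 0, 3, 3)

v_5(a) = 3 ≥ 1, so the series converges in ℤ_5 to 1/(1 − a) = 1/(1 − (-6000)) = 1/6001. Expand this rational in ℤ_5: compute digits iteratively via d_i = x_i mod 5, x_{i+1} = (x_i − d_i)/5. The first 7 digits are (1, 0, 0, 2, 0, 3, 3).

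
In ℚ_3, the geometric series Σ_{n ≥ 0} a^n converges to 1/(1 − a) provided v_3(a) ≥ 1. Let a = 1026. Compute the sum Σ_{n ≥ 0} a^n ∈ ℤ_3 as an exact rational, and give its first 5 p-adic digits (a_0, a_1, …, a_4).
Σ a^n = 1/(1 − a) = -1/1025;  first 5 digits = (1, 0, 0, 2, 0)

v_3(a) = 3 ≥ 1, so the series converges in ℤ_3 to 1/(1 − a) = 1/(1 − 1026) = -1/1025. Expand this rational in ℤ_3: compute digits iteratively via d_i = x_i mod 3, x_{i+1} = (x_i − d_i)/3. The first 5 digits are (1, 0, 0, 2, 0).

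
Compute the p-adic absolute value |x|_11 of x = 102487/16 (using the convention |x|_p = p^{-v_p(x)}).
|102487/16|_11 = 1/14641

Step 1 — compute v_11(x) by factoring powers of 11 out of the numerator and denominator: v_11(102487/16) = 4. Step 2 — apply |x|_p = p^{-v_p(x)} = 11^{-4} = 1/14641.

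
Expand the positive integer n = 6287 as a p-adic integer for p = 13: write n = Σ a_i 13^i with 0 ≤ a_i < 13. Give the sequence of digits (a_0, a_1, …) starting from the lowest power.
(a_0, a_1, …) = (8, 2, 11, 2)

Repeated division by 13 gives the digits low-to-high: 6287 = 8 + 2·13^1 + 11·13^2 + 2·13^3. Digit sequence: (8, 2, 11, 2).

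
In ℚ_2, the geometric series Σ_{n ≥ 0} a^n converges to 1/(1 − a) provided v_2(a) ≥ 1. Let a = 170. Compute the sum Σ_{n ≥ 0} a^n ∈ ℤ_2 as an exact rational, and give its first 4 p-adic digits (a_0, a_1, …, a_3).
Σ a^n = 1/(1 − a) = -1/169;  first 4 digits = (1, 1, 1, 0)

v_2(a) = 1 ≥ 1, so the series converges in ℤ_2 to 1/(1 − a) = 1/(1 − 170) = -1/169. Expand this rational in ℤ_2: compute digits iteratively via d_i = x_i mod 2, x_{i+1} = (x_i − d_i)/2. The first 4 digits are (1, 1, 1, 0).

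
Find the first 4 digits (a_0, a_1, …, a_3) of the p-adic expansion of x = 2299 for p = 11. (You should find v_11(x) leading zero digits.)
(a_0, …, a_3) = (0, 0, 8, 1)

v_11(2299) = 2, so a_0 = ... = a_1 = 0. Factor out: x = 11^2 · u with u = 19 a unit in ℤ_11. Expand u iteratively via a_{v+i} = u_i mod 11, u_{i+1} = (u_i − a_{v+i})/11:
  u_0 = 19;  a_2 = 8;  u_1 = (u_0 − 8)/11 = 1
  u_1 = 1;  a_3 = 1;  u_2 = (u_1 − 1)/11 = 0
Digits: (0, 0, 8, 1).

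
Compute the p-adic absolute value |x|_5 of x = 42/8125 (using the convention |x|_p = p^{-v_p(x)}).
|42/8125|_5 = 625

Step 1 — compute v_5(x) by factoring powers of 5 out of the numerator and denominator: v_5(42/8125) = -4. Step 2 — apply |x|_p = p^{-v_p(x)} = 5^{4} = 625.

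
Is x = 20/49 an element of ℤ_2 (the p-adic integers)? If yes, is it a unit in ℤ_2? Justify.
x ∈ ℤ_2 but not a unit; v_2(x) = 2 > 0

ℤ_2 = {x ∈ ℚ_2 : v_2(x) ≥ 0} and ℤ_2^× = {x ∈ ℤ_2 : v_2(x) = 0}. Here v_2(20/49) = v_2(num) − v_2(den) = 2; compare against these criteria.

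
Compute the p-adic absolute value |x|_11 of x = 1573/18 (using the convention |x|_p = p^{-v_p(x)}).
|1573/18|_11 = 1/121

Step 1 — compute v_11(x) by factoring powers of 11 out of the numerator and denominator: v_11(1573/18) = 2. Step 2 — apply |x|_p = p^{-v_p(x)} = 11^{-2} = 1/121.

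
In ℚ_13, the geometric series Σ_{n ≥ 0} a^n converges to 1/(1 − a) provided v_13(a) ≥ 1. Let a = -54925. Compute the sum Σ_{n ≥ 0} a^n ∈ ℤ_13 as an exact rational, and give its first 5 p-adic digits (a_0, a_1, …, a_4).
Σ a^n = 1/(1 − a) = 1/54926;  first 5 digits = (1, 0, 0, 1, 11)

v_13(a) = 3 ≥ 1, so the series converges in ℤ_13 to 1/(1 − a) = 1/(1 − (-54925)) = 1/54926. Expand this rational in ℤ_13: compute digits iteratively via d_i = x_i mod 13, x_{i+1} = (x_i − d_i)/13. The first 5 digits are (1, 0, 0, 1, 11).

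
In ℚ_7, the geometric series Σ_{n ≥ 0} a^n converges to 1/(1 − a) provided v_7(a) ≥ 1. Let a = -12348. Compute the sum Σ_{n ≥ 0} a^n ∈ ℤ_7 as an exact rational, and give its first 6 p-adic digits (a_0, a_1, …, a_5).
Σ a^n = 1/(1 − a) = 1/12349;  first 6 digits = (1, 0, 0, 6, 1, 6)

v_7(a) = 3 ≥ 1, so the series converges in ℤ_7 to 1/(1 − a) = 1/(1 − (-12348)) = 1/12349. Expand this rational in ℤ_7: compute digits iteratively via d_i = x_i mod 7, x_{i+1} = (x_i − d_i)/7. The first 6 digits are (1, 0, 0, 6, 1, 6).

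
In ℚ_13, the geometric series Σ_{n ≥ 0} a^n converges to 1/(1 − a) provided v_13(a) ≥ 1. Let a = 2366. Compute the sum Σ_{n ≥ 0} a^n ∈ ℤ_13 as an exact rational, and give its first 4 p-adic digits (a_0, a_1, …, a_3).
Σ a^n = 1/(1 − a) = -1/2365;  first 4 digits = (1, 0, 1, 1)

v_13(a) = 2 ≥ 1, so the series converges in ℤ_13 to 1/(1 − a) = 1/(1 − 2366) = -1/2365. Expand this rational in ℤ_13: compute digits iteratively via d_i = x_i mod 13, x_{i+1} = (x_i − d_i)/13. The first 4 digits are (1, 0, 1, 1).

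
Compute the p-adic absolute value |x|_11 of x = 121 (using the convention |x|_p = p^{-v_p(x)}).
|121|_11 = 1/121

Step 1 — compute v_11(x) by factoring powers of 11 out of the numerator and denominator: v_11(121) = 2. Step 2 — apply |x|_p = p^{-v_p(x)} = 11^{-2} = 1/121.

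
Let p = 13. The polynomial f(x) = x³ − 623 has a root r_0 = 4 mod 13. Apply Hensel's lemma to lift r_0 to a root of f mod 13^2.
r_1 = 160 (mod 169)

Hensel: r_{i+1} = r_i − f(r_i)/f′(r_i) mod 13^{i+2}, where f′(x) = 3x². Iterate:
  r_0 = 4 (mod 13)
  r_1 = 160 (mod 169)
Final: r = 160 with f(r) ≡ 0 mod 13^2.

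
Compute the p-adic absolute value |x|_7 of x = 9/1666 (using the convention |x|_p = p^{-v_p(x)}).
|9/1666|_7 = 49

Step 1 — compute v_7(x) by factoring powers of 7 out of the numerator and denominator: v_7(9/1666) = -2. Step 2 — apply |x|_p = p^{-v_p(x)} = 7^{2} = 49.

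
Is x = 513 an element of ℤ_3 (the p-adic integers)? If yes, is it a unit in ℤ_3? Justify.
x ∈ ℤ_3 but not a unit; v_3(x) = 3 > 0

ℤ_3 = {x ∈ ℚ_3 : v_3(x) ≥ 0} and ℤ_3^× = {x ∈ ℤ_3 : v_3(x) = 0}. Here v_3(513) = v_3(num) − v_3(den) = 3; compare against these criteria.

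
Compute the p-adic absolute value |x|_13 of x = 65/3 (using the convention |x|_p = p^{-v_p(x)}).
|65/3|_13 = 1/13

Step 1 — compute v_13(x) by factoring powers of 13 out of the numerator and denominator: v_13(65/3) = 1. Step 2 — apply |x|_p = p^{-v_p(x)} = 13^{-1} = 1/13.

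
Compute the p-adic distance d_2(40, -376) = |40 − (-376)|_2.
d_2(40, -376) = 1/32

Step 1 — x − y = 40 − (-376) = 416. Step 2 — v_2(416) = 5 (factor: 416 = (2^5 · 13); the sign does not affect v_p). Step 3 — |x − y|_2 = 2^{-5} = 1/32.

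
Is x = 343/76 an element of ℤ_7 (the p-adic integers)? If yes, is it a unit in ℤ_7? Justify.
x ∈ ℤ_7 but not a unit; v_7(x) = 3 > 0

ℤ_7 = {x ∈ ℚ_7 : v_7(x) ≥ 0} and ℤ_7^× = {x ∈ ℤ_7 : v_7(x) = 0}. Here v_7(343/76) = v_7(num) − v_7(den) = 3; compare against these criteria.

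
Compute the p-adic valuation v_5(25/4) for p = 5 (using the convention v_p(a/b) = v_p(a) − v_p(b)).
v_5(25/4) = 2

Factor powers of 5 from the numerator and denominator of the reduced fraction: 25 = 5^2 · 1 and 4 = 5^0 · 4. Apply v_p(a/b) = v_p(a) − v_p(b): v_5(25/4) = 2 − 0 = 2.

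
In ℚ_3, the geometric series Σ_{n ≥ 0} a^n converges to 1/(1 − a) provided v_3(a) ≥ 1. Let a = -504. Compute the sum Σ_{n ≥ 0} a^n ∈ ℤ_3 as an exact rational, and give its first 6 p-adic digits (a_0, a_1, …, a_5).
Σ a^n = 1/(1 − a) = 1/505;  first 6 digits = (1, 0, 1, 2, 0, 2)

v_3(a) = 2 ≥ 1, so the series converges in ℤ_3 to 1/(1 − a) = 1/(1 − (-504)) = 1/505. Expand this rational in ℤ_3: compute digits iteratively via d_i = x_i mod 3, x_{i+1} = (x_i − d_i)/3. The first 6 digits are (1, 0, 1, 2, 0, 2).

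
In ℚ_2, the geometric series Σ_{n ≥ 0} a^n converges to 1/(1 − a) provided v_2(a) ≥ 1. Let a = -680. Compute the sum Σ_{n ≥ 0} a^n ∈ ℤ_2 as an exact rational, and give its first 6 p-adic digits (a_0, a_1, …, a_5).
Σ a^n = 1/(1 − a) = 1/681;  first 6 digits = (1, 0, 0, 1, 1, 0)

v_2(a) = 3 ≥ 1, so the series converges in ℤ_2 to 1/(1 − a) = 1/(1 − (-680)) = 1/681. Expand this rational in ℤ_2: compute digits iteratively via d_i = x_i mod 2, x_{i+1} = (x_i − d_i)/2. The first 6 digits are (1, 0, 0, 1, 1, 0).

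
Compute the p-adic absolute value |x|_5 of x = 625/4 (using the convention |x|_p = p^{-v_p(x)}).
|625/4|_5 = 1/625

Step 1 — compute v_5(x) by factoring powers of 5 out of the numerator and denominator: v_5(625/4) = 4. Step 2 — apply |x|_p = p^{-v_p(x)} = 5^{-4} = 1/625.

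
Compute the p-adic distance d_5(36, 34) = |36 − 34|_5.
d_5(36, 34) = 1

Step 1 — x − y = 36 − 34 = 2. Step 2 — v_5(2) = 0 (factor: 2 = (5^0 · 2); the sign does not affect v_p). Step 3 — |x − y|_5 = 5^{0} = 1.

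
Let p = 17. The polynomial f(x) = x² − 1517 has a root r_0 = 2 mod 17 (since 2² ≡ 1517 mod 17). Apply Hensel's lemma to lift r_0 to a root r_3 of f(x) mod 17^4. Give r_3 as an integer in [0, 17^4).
r_3 = 39612 (mod 83521)

Hensel's recurrence: r_{i+1} = r_i − f(r_i)·(f′(r_i))^{-1} mod 17^{i+2}, with f′(x) = 2x. Iterate:
  r_0 = 2 (mod 17)
  r_1 = 19 (mod 289)
  r_2 = 308 (mod 4913)
  r_3 = 39612 (mod 83521)
Final: r_3 = 39612, and one checks f(r_3) ≡ 0 mod 17^4.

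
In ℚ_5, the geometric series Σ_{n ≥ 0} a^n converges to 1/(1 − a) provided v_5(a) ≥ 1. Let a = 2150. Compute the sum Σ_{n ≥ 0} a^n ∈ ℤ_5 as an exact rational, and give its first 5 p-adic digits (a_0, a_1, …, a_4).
Σ a^n = 1/(1 − a) = -1/2149;  first 5 digits = (1, 0, 1, 2, 4)

v_5(a) = 2 ≥ 1, so the series converges in ℤ_5 to 1/(1 − a) = 1/(1 − 2150) = -1/2149. Expand this rational in ℤ_5: compute digits iteratively via d_i = x_i mod 5, x_{i+1} = (x_i − d_i)/5. The first 5 digits are (1, 0, 1, 2, 4).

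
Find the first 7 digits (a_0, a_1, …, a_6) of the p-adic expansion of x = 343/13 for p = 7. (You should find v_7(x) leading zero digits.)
(a_0, …, a_6) = (0, 0, 0, 6, 4, 2, 5)

v_7(343/13) = 3, so a_0 = ... = a_2 = 0. Factor out: x = 7^3 · u with u = 1/13 a unit in ℤ_7. Expand u iteratively via a_{v+i} = u_i mod 7, u_{i+1} = (u_i − a_{v+i})/7:
  u_0 = 1/13;  a_3 = 6;  u_1 = (u_0 − 6)/7 = -11/13
  u_1 = -11/13;  a_4 = 4;  u_2 = (u_1 − 4)/7 = -9/13
  u_2 = -9/13;  a_5 = 2;  u_3 = (u_2 − 2)/7 = -5/13
  u_3 = -5/13;  a_6 = 5;  u_4 = (u_3 − 5)/7 = -10/13
Digits: (0, 0, 0, 6, 4, 2, 5).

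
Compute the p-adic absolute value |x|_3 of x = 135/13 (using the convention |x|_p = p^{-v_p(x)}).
|135/13|_3 = 1/27

Step 1 — compute v_3(x) by factoring powers of 3 out of the numerator and denominator: v_3(135/13) = 3. Step 2 — apply |x|_p = p^{-v_p(x)} = 3^{-3} = 1/27.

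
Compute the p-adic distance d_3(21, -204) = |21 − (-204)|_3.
d_3(21, -204) = 1/9

Step 1 — x − y = 21 − (-204) = 225. Step 2 — v_3(225) = 2 (factor: 225 = (3^2 · 25); the sign does not affect v_p). Step 3 — |x − y|_3 = 3^{-2} = 1/9.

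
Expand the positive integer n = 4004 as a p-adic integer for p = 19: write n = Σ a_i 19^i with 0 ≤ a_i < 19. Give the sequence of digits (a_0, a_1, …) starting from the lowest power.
(a_0, a_1, …) = (14, 1, 11)

Repeated division by 19 gives the digits low-to-high: 4004 = 14 + 1·19^1 + 11·19^2. Digit sequence: (14, 1, 11).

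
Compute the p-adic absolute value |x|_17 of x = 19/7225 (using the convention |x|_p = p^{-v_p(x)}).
|19/7225|_17 = 289

Step 1 — compute v_17(x) by factoring powers of 17 out of the numerator and denominator: v_17(19/7225) = -2. Step 2 — apply |x|_p = p^{-v_p(x)} = 17^{2} = 289.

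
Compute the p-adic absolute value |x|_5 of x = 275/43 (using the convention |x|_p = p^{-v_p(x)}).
|275/43|_5 = 1/25

Step 1 — compute v_5(x) by factoring powers of 5 out of the numerator and denominator: v_5(275/43) = 2. Step 2 — apply |x|_p = p^{-v_p(x)} = 5^{-2} = 1/25.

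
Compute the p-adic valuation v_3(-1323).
v_3(-1323) = 3

v_3(n) is the largest exponent k such that 3^k divides n. Factor out: -1323 = -3^3 · 49. (Sign doesn't affect v_p.) So v_3(-1323) = 3.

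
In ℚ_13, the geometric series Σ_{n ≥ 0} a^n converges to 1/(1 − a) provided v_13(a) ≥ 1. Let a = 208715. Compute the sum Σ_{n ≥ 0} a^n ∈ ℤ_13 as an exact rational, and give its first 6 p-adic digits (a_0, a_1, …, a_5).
Σ a^n = 1/(1 − a) = -1/208714;  first 6 digits = (1, 0, 0, 4, 7, 0)

v_13(a) = 3 ≥ 1, so the series converges in ℤ_13 to 1/(1 − a) = 1/(1 − 208715) = -1/208714. Expand this rational in ℤ_13: compute digits iteratively via d_i = x_i mod 13, x_{i+1} = (x_i − d_i)/13. The first 6 digits are (1, 0, 0, 4, 7, 0).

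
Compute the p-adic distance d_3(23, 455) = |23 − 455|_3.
d_3(23, 455) = 1/27

Step 1 — x − y = 23 − 455 = -432. Step 2 — v_3(-432) = 3 (factor: -432 = −(3^3 · 16); the sign does not affect v_p). Step 3 — |x − y|_3 = 3^{-3} = 1/27.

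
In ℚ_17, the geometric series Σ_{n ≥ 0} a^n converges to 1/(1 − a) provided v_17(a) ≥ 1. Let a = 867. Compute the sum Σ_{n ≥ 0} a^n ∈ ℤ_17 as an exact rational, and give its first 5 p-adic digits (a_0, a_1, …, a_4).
Σ a^n = 1/(1 − a) = -1/866;  first 5 digits = (1, 0, 3, 0, 9)

v_17(a) = 2 ≥ 1, so the series converges in ℤ_17 to 1/(1 − a) = 1/(1 − 867) = -1/866. Expand this rational in ℤ_17: compute digits iteratively via d_i = x_i mod 17, x_{i+1} = (x_i − d_i)/17. The first 5 digits are (1, 0, 3, 0, 9).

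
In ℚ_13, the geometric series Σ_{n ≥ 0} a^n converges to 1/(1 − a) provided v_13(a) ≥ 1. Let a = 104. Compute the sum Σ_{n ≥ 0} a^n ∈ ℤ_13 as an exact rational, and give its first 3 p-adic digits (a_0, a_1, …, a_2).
Σ a^n = 1/(1 − a) = -1/103;  first 3 digits = (1, 8, 12)

v_13(a) = 1 ≥ 1, so the series converges in ℤ_13 to 1/(1 − a) = 1/(1 − 104) = -1/103. Expand this rational in ℤ_13: compute digits iteratively via d_i = x_i mod 13, x_{i+1} = (x_i − d_i)/13. The first 3 digits are (1, 8, 12).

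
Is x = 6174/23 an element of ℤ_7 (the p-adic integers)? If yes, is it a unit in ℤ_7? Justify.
x ∈ ℤ_7 but not a unit; v_7(x) = 3 > 0

ℤ_7 = {x ∈ ℚ_7 : v_7(x) ≥ 0} and ℤ_7^× = {x ∈ ℤ_7 : v_7(x) = 0}. Here v_7(6174/23) = v_7(num) − v_7(den) = 3; compare against these criteria.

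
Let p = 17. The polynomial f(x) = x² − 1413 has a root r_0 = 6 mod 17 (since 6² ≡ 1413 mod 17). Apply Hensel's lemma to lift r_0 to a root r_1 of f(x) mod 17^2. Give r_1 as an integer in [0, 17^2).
r_1 = 193 (mod 289)

Hensel's recurrence: r_{i+1} = r_i − f(r_i)·(f′(r_i))^{-1} mod 17^{i+2}, with f′(x) = 2x. Iterate:
  r_0 = 6 (mod 17)
  r_1 = 193 (mod 289)
Final: r_1 = 193, and one checks f(r_1) ≡ 0 mod 17^2.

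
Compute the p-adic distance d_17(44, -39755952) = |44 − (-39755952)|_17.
d_17(44, -39755952) = 1/1419857

Step 1 — x − y = 44 − (-39755952) = 39755996. Step 2 — v_17(39755996) = 5 (factor: 39755996 = (17^5 · 28); the sign does not affect v_p). Step 3 — |x − y|_17 = 17^{-5} = 1/1419857.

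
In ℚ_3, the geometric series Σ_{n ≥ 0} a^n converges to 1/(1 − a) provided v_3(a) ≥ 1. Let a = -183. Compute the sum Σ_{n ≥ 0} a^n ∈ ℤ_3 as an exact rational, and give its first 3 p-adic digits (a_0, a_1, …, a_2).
Σ a^n = 1/(1 − a) = 1/184;  first 3 digits = (1, 2, 1)

v_3(a) = 1 ≥ 1, so the series converges in ℤ_3 to 1/(1 − a) = 1/(1 − (-183)) = 1/184. Expand this rational in ℤ_3: compute digits iteratively via d_i = x_i mod 3, x_{i+1} = (x_i − d_i)/3. The first 3 digits are (1, 2, 1).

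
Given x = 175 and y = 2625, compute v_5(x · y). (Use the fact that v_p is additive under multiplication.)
v_5(459375) = 5

v_p(x) = 2 (factor: 175 = 5^2 · 7); v_p(y) = 3 (factor: 2625 = 5^3 · 21). Additivity: v_p(xy) = v_p(x) + v_p(y) = 2 + 3 = 5. (Direct check: xy = 459375 = 5^5 · (147).)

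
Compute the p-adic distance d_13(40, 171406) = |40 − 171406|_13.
d_13(40, 171406) = 1/28561

Step 1 — x − y = 40 − 171406 = -171366. Step 2 — v_13(-171366) = 4 (factor: -171366 = −(13^4 · 6); the sign does not affect v_p). Step 3 — |x − y|_13 = 13^{-4} = 1/28561.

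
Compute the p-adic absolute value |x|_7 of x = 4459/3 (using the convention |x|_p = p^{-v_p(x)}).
|4459/3|_7 = 1/343

Step 1 — compute v_7(x) by factoring powers of 7 out of the numerator and denominator: v_7(4459/3) = 3. Step 2 — apply |x|_p = p^{-v_p(x)} = 7^{-3} = 1/343.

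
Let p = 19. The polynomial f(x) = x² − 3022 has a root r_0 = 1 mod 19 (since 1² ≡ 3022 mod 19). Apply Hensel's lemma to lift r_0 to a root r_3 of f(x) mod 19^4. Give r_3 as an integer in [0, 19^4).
r_3 = 25879 (mod 130321)

Hensel's recurrence: r_{i+1} = r_i − f(r_i)·(f′(r_i))^{-1} mod 19^{i+2}, with f′(x) = 2x. Iterate:
  r_0 = 1 (mod 19)
  r_1 = 248 (mod 361)
  r_2 = 5302 (mod 6859)
  r_3 = 25879 (mod 130321)
Final: r_3 = 25879, and one checks f(r_3) ≡ 0 mod 19^4.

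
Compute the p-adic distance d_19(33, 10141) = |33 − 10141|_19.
d_19(33, 10141) = 1/361

Step 1 — x − y = 33 − 10141 = -10108. Step 2 — v_19(-10108) = 2 (factor: -10108 = −(19^2 · 28); the sign does not affect v_p). Step 3 — |x − y|_19 = 19^{-2} = 1/361.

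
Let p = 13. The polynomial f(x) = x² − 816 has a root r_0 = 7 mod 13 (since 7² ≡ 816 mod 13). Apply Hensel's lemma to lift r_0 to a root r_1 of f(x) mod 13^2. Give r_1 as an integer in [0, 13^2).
r_1 = 98 (mod 169)

Hensel's recurrence: r_{i+1} = r_i − f(r_i)·(f′(r_i))^{-1} mod 13^{i+2}, with f′(x) = 2x. Iterate:
  r_0 = 7 (mod 13)
  r_1 = 98 (mod 169)
Final: r_1 = 98, and one checks f(r_1) ≡ 0 mod 13^2.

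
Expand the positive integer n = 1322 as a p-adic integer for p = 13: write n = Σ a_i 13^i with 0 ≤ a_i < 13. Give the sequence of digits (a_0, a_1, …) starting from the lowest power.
(a_0, a_1, …) = (9, 10, 7)

Repeated division by 13 gives the digits low-to-high: 1322 = 9 + 10·13^1 + 7·13^2. Digit sequence: (9, 10, 7).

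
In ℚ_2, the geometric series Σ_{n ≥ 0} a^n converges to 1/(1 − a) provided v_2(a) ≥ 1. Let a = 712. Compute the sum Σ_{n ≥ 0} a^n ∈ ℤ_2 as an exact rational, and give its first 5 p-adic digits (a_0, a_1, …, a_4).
Σ a^n = 1/(1 − a) = -1/711;  first 5 digits = (1, 0, 0, 1, 0)

v_2(a) = 3 ≥ 1, so the series converges in ℤ_2 to 1/(1 − a) = 1/(1 − 712) = -1/711. Expand this rational in ℤ_2: compute digits iteratively via d_i = x_i mod 2, x_{i+1} = (x_i − d_i)/2. The first 5 digits are (1, 0, 0, 1, 0).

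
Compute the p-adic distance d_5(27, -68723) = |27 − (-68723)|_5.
d_5(27, -68723) = 1/3125

Step 1 — x − y = 27 − (-68723) = 68750. Step 2 — v_5(68750) = 5 (factor: 68750 = (5^5 · 22); the sign does not affect v_p). Step 3 — |x − y|_5 = 5^{-5} = 1/3125.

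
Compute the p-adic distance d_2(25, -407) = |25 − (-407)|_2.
d_2(25, -407) = 1/16

Step 1 — x − y = 25 − (-407) = 432. Step 2 — v_2(432) = 4 (factor: 432 = (2^4 · 27); the sign does not affect v_p). Step 3 — |x − y|_2 = 2^{-4} = 1/16.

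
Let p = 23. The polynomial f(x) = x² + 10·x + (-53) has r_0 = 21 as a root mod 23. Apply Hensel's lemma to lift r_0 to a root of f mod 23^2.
r_1 = 274 (mod 529)

Hensel: r_{i+1} = r_i − f(r_i)·(f′(r_i))^{-1} mod 23^{i+2}, f′(x) = 2x + 10. Iterate:
  r_0 = 21 (mod 23)
  r_1 = 274 (mod 529)
Final: r = 274 satisfies f(r) ≡ 0 mod 23^2.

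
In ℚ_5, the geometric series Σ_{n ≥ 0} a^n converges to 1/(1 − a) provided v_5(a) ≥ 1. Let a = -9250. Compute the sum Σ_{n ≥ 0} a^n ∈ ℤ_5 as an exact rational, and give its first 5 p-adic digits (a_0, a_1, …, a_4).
Σ a^n = 1/(1 − a) = 1/9251;  first 5 digits = (1, 0, 0, 1, 0)

v_5(a) = 3 ≥ 1, so the series converges in ℤ_5 to 1/(1 − a) = 1/(1 − (-9250)) = 1/9251. Expand this rational in ℤ_5: compute digits iteratively via d_i = x_i mod 5, x_{i+1} = (x_i − d_i)/5. The first 5 digits are (1, 0, 0, 1, 0).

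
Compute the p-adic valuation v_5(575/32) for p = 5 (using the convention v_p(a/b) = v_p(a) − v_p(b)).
v_5(575/32) = 2

Factor powers of 5 from the numerator and denominator of the reduced fraction: 575 = 5^2 · 23 and 32 = 5^0 · 32. Apply v_p(a/b) = v_p(a) − v_p(b): v_5(575/32) = 2 − 0 = 2.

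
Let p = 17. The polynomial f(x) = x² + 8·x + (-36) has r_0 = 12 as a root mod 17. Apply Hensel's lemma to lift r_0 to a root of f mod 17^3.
r_2 = 2137 (mod 4913)

Hensel: r_{i+1} = r_i − f(r_i)·(f′(r_i))^{-1} mod 17^{i+2}, f′(x) = 2x + 8. Iterate:
  r_0 = 12 (mod 17)
  r_1 = 114 (mod 289)
  r_2 = 2137 (mod 4913)
Final: r = 2137 satisfies f(r) ≡ 0 mod 17^3.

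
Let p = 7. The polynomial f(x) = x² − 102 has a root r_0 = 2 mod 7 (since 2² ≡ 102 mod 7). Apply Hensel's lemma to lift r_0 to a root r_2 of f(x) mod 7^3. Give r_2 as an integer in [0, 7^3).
r_2 = 198 (mod 343)

Hensel's recurrence: r_{i+1} = r_i − f(r_i)·(f′(r_i))^{-1} mod 7^{i+2}, with f′(x) = 2x. Iterate:
  r_0 = 2 (mod 7)
  r_1 = 2 (mod 49)
  r_2 = 198 (mod 343)
Final: r_2 = 198, and one checks f(r_2) ≡ 0 mod 7^3.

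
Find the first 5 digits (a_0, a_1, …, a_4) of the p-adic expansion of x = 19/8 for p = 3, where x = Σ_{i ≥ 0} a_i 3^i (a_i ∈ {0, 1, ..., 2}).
(a_0, …, a_4) = (2, 2, 2, 1, 2)

v_3(19/8) = 0 (numerator and denominator both coprime to 3), so x ∈ ℤ_3^×. Compute digits iteratively via a_i = x_i mod 3, x_{i+1} = (x_i − a_i)/3, with x_0 = x:
  x_0 = 19/8;  a_0 = 2;  x_1 = (x_0 − 2)/3 = 1/8
  x_1 = 1/8;  a_1 = 2;  x_2 = (x_1 − 2)/3 = -5/8
  x_2 = -5/8;  a_2 = 2;  x_3 = (x_2 − 2)/3 = -7/8
  x_3 = -7/8;  a_3 = 1;  x_4 = (x_3 − 1)/3 = -5/8
  x_4 = -5/8;  a_4 = 2;  x_5 = (x_4 − 2)/3 = -7/8
Digits: (2, 2, 2, 1, 2).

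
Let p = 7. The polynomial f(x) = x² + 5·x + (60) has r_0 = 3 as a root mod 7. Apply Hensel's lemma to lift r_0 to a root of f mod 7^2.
r_1 = 31 (mod 49)

Hensel: r_{i+1} = r_i − f(r_i)·(f′(r_i))^{-1} mod 7^{i+2}, f′(x) = 2x + 5. Iterate:
  r_0 = 3 (mod 7)
  r_1 = 31 (mod 49)
Final: r = 31 satisfies f(r) ≡ 0 mod 7^2.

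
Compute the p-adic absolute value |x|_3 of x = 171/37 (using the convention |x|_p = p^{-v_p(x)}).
|171/37|_3 = 1/9

Step 1 — compute v_3(x) by factoring powers of 3 out of the numerator and denominator: v_3(171/37) = 2. Step 2 — apply |x|_p = p^{-v_p(x)} = 3^{-2} = 1/9.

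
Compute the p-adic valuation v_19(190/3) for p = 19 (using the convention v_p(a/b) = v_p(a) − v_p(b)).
v_19(190/3) = 1

Factor powers of 19 from the numerator and denominator of the reduced fraction: 190 = 19^1 · 10 and 3 = 19^0 · 3. Apply v_p(a/b) = v_p(a) − v_p(b): v_19(190/3) = 1 − 0 = 1.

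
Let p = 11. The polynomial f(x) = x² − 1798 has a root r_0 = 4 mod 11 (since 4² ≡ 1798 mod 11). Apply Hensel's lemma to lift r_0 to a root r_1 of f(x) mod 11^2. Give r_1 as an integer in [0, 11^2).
r_1 = 15 (mod 121)

Hensel's recurrence: r_{i+1} = r_i − f(r_i)·(f′(r_i))^{-1} mod 11^{i+2}, with f′(x) = 2x. Iterate:
  r_0 = 4 (mod 11)
  r_1 = 15 (mod 121)
Final: r_1 = 15, and one checks f(r_1) ≡ 0 mod 11^2.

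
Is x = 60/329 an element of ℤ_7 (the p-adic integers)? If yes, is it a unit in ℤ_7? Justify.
x ∉ ℤ_7 (v_7(x) = -1 < 0)

ℤ_7 = {x ∈ ℚ_7 : v_7(x) ≥ 0} and ℤ_7^× = {x ∈ ℤ_7 : v_7(x) = 0}. Here v_7(60/329) = v_7(num) − v_7(den) = -1; compare against these criteria.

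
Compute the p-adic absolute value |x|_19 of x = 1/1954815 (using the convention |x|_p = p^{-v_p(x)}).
|1/1954815|_19 = 130321

Step 1 — compute v_19(x) by factoring powers of 19 out of the numerator and denominator: v_19(1/1954815) = -4. Step 2 — apply |x|_p = p^{-v_p(x)} = 19^{4} = 130321.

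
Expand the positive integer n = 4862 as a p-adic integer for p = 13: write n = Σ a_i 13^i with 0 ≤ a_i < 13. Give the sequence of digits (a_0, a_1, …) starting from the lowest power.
(a_0, a_1, …) = (0, 10, 2, 2)

Repeated division by 13 gives the digits low-to-high: 4862 = 10·13^1 + 2·13^2 + 2·13^3. Digit sequence: (0, 10, 2, 2).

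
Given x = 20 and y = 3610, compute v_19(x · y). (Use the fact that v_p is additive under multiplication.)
v_19(72200) = 2

v_p(x) = 0 (factor: 20 = 19^0 · 20); v_p(y) = 2 (factor: 3610 = 19^2 · 10). Additivity: v_p(xy) = v_p(x) + v_p(y) = 0 + 2 = 2. (Direct check: xy = 72200 = 19^2 · (200).)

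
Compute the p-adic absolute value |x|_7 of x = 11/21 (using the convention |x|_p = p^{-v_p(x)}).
|11/21|_7 = 7

Step 1 — compute v_7(x) by factoring powers of 7 out of the numerator and denominator: v_7(11/21) = -1. Step 2 — apply |x|_p = p^{-v_p(x)} = 7^{1} = 7.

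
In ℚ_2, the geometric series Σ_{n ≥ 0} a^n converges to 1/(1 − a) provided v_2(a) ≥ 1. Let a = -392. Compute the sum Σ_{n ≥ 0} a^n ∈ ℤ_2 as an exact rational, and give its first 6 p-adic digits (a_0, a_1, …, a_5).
Σ a^n = 1/(1 − a) = 1/393;  first 6 digits = (1, 0, 0, 1, 1, 1)

v_2(a) = 3 ≥ 1, so the series converges in ℤ_2 to 1/(1 − a) = 1/(1 − (-392)) = 1/393. Expand this rational in ℤ_2: compute digits iteratively via d_i = x_i mod 2, x_{i+1} = (x_i − d_i)/2. The first 6 digits are (1, 0, 0, 1, 1, 1).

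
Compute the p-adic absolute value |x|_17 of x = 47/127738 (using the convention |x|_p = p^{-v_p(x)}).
|47/127738|_17 = 4913

Step 1 — compute v_17(x) by factoring powers of 17 out of the numerator and denominator: v_17(47/127738) = -3. Step 2 — apply |x|_p = p^{-v_p(x)} = 17^{3} = 4913.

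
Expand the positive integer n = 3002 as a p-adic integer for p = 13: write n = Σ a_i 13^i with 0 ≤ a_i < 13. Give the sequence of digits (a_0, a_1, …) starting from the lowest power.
(a_0, a_1, …) = (12, 9, 4, 1)

Repeated division by 13 gives the digits low-to-high: 3002 = 12 + 9·13^1 + 4·13^2 + 1·13^3. Digit sequence: (12, 9, 4, 1).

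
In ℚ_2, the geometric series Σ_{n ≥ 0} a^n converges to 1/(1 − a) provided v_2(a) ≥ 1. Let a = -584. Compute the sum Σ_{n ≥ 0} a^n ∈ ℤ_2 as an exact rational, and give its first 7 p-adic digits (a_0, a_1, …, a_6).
Σ a^n = 1/(1 − a) = 1/585;  first 7 digits = (1, 0, 0, 1, 1, 1, 1)

v_2(a) = 3 ≥ 1, so the series converges in ℤ_2 to 1/(1 − a) = 1/(1 − (-584)) = 1/585. Expand this rational in ℤ_2: compute digits iteratively via d_i = x_i mod 2, x_{i+1} = (x_i − d_i)/2. The first 7 digits are (1, 0, 0, 1, 1, 1, 1).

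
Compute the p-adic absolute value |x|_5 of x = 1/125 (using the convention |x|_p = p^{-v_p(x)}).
|1/125|_5 = 125

Step 1 — compute v_5(x) by factoring powers of 5 out of the numerator and denominator: v_5(1/125) = -3. Step 2 — apply |x|_p = p^{-v_p(x)} = 5^{3} = 125.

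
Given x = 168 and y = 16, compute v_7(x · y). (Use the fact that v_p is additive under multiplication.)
v_7(2688) = 1

v_p(x) = 1 (factor: 168 = 7^1 · 24); v_p(y) = 0 (factor: 16 = 7^0 · 16). Additivity: v_p(xy) = v_p(x) + v_p(y) = 1 + 0 = 1. (Direct check: xy = 2688 = 7^1 · (384).)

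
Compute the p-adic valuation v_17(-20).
v_17(-20) = 0

v_17(n) is the largest exponent k such that 17^k divides n. Factor out: -20 = -17^0 · 20. (Sign doesn't affect v_p.) So v_17(-20) = 0.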